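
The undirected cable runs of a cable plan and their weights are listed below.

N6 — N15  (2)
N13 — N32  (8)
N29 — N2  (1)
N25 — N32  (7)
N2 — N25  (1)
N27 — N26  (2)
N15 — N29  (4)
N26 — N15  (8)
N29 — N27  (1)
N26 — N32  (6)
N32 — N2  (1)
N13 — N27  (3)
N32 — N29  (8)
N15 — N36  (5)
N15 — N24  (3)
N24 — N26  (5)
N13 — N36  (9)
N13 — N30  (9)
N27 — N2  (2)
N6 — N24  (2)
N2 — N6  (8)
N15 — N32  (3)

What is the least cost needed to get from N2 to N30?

14

Settle nodes by increasing distance from N2:
N2: 0
N32: 1  (via N2)
N29: 1  (via N2)
N25: 1  (via N2)
N27: 2  (via N2)
N26: 4  (via N27)
N15: 4  (via N32)
N13: 5  (via N27)
N6: 6  (via N15)
N24: 7  (via N15)
N36: 9  (via N15)
N30: 14  (via N13)
Shortest route: N2–N27–N13–N30 = 14.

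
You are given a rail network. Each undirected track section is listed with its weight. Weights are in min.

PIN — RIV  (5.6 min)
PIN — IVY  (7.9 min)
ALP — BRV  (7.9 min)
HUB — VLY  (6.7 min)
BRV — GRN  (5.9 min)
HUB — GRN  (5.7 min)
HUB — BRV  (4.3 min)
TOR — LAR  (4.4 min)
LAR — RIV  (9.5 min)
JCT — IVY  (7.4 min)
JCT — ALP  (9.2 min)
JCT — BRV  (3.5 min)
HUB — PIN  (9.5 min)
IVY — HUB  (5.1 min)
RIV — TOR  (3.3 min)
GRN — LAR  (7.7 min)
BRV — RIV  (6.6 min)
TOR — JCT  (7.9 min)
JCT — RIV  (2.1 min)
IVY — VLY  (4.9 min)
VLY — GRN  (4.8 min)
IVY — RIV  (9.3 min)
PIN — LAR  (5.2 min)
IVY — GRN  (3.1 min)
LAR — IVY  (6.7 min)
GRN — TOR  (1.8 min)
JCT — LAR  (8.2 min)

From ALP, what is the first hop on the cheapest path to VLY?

Candidate routes:
ALP - BRV - HUB - VLY: 7.9+4.3+6.7 = 18.9
ALP - BRV - GRN - VLY: 7.9+5.9+4.8 = 18.6
The minimum is 18.6 min via ALP - BRV - GRN - VLY.
So from ALP the first move is to BRV.

BRV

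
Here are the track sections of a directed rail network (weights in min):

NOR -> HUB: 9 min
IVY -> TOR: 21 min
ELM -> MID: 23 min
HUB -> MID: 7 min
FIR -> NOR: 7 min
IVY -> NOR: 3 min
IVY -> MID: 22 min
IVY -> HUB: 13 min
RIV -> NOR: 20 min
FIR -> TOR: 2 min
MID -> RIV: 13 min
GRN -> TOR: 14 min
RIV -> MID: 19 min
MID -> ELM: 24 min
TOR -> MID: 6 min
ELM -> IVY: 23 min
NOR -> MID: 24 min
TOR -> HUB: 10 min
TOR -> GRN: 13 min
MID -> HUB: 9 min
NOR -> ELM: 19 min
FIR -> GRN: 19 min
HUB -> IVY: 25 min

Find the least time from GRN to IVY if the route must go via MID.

54 min

Best GRN to MID: GRN–TOR–MID costing 20
Best MID to IVY: MID–HUB–IVY costing 34
Total via MID: 20 + 34 = 54 min.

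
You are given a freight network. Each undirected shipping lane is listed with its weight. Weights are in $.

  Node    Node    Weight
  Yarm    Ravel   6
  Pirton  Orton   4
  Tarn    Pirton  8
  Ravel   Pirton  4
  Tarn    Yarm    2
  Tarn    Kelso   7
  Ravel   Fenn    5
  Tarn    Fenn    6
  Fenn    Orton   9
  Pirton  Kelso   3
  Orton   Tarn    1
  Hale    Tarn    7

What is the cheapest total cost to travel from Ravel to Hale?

$15

Settle nodes by increasing distance from Ravel:
Ravel: 0
Pirton: 4  (via Ravel)
Fenn: 5  (via Ravel)
Yarm: 6  (via Ravel)
Kelso: 7  (via Pirton)
Tarn: 8  (via Yarm)
Orton: 8  (via Pirton)
Hale: 15  (via Tarn)
Shortest route: Ravel → Yarm → Tarn → Hale = $15.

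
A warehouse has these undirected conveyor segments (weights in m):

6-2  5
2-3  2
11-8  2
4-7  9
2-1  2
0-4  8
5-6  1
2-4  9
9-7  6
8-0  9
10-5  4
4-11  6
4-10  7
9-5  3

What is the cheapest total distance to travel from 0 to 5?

Candidate routes:
0 - 4 - 10 - 5: 8+7+4 = 19
0 - 4 - 7 - 9 - 5: 8+9+6+3 = 26
0 - 4 - 2 - 6 - 5: 8+9+5+1 = 23
0 - 8 - 11 - 4 - 10 - 5: 9+2+6+7+4 = 28
The minimum is 19 m via 0 - 4 - 10 - 5.

19 m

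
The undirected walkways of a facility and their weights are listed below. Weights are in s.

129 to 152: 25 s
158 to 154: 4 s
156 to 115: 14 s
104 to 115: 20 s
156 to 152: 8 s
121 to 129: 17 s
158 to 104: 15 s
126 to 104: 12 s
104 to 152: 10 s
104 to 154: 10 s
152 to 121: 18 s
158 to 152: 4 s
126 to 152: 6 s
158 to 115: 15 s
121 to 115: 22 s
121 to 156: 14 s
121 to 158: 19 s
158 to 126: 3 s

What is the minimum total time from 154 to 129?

Compare a few routes:
154 - 158 - 121 - 129: 4+19+17 = 40
154 - 158 - 126 - 152 - 129: 4+3+6+25 = 38
154 - 158 - 152 - 129: 4+4+25 = 33
The minimum is 33 s via 154 - 158 - 152 - 129.

33 s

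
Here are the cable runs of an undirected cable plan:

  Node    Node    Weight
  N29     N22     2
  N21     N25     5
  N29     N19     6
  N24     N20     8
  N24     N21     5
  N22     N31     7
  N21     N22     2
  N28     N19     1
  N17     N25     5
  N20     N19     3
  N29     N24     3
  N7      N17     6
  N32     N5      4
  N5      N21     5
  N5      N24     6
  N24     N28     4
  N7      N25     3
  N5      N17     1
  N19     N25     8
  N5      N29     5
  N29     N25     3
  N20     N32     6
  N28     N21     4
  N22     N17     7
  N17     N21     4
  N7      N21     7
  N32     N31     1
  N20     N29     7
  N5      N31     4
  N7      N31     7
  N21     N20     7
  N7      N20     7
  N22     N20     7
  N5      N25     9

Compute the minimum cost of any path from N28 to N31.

11

Settle nodes by increasing distance from N28:
N28: 0
N19: 1  (via N28)
N21: 4  (via N28)
N24: 4  (via N28)
N20: 4  (via N19)
N22: 6  (via N21)
N29: 7  (via N19)
N17: 8  (via N21)
N25: 9  (via N19)
N5: 9  (via N21)
N32: 10  (via N20)
N31: 11  (via N32)
Shortest route: N28–N19–N20–N32–N31 = 11.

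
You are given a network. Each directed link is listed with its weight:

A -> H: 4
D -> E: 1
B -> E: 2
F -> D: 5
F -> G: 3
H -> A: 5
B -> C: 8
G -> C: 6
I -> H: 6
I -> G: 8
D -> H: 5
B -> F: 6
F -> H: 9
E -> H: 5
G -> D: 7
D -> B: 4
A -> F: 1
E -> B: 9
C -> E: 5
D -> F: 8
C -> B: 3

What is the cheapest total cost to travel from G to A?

Compare a few routes:
G → D → E → H → A: 7+1+5+5 = 18
G → D → H → A: 7+5+5 = 17
The minimum is 17 via G → D → H → A.

17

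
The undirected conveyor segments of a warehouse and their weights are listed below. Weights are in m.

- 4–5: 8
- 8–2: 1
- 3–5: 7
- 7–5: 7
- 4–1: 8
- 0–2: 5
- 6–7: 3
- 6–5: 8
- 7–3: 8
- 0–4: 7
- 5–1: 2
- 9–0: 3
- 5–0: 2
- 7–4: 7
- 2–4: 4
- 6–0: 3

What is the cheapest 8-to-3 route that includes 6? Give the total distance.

20 m

Shortest 8→6: 8 → 2 → 0 → 6 = 9
Shortest 6→3: 6 → 7 → 3 = 11
Total via 6: 9 + 11 = 20 m.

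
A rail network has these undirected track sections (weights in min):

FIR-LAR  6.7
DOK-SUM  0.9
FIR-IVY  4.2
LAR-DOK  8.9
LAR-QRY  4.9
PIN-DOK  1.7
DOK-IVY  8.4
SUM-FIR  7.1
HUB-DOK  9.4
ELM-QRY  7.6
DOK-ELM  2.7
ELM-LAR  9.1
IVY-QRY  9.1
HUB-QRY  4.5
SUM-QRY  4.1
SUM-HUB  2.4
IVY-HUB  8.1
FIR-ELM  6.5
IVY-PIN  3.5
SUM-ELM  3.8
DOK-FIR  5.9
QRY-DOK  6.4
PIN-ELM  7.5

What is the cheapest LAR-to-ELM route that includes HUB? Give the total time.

15.4 min

Shortest LAR→HUB: LAR–QRY–HUB = 9.4
Shortest HUB→ELM: HUB–SUM–DOK–ELM = 6
Total via HUB: 9.4 + 6 = 15.4 min.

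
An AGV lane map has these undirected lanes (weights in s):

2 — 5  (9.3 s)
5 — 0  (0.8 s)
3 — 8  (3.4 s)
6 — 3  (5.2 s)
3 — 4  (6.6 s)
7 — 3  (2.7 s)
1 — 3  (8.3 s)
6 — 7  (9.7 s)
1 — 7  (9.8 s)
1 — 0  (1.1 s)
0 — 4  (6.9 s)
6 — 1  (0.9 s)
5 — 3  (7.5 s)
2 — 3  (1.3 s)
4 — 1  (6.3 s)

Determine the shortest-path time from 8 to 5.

10.9 s

Enumerating some paths:
8 → 3 → 5: 3.4+7.5 = 10.9
8 → 3 → 6 → 1 → 0 → 5: 3.4+5.2+0.9+1.1+0.8 = 11.4
The minimum is 10.9 s via 8 → 3 → 5.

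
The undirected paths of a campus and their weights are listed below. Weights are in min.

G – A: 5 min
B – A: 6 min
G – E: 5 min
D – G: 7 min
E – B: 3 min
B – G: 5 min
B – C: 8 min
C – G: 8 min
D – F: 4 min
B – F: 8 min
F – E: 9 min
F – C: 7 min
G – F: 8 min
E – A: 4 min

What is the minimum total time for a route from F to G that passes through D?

Best F to D: F → D costing 4
Best D to G: D → G costing 7
Total via D: 4 + 7 = 11 min.

11 min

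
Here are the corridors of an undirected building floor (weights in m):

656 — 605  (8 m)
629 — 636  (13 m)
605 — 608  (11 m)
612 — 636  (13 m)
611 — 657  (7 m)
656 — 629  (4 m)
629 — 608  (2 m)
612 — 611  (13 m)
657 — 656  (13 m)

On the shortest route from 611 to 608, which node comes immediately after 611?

657

Compare a few routes:
611 - 612 - 636 - 629 - 608: 13+13+13+2 = 41
611 - 612 - 636 - 629 - 656 - 605 - 608: 13+13+13+4+8+11 = 62
611 - 657 - 656 - 605 - 608: 7+13+8+11 = 39
611 - 657 - 656 - 629 - 608: 7+13+4+2 = 26
Cheapest is 611 - 657 - 656 - 629 - 608 at 26 m.
So from 611 the first move is to 657.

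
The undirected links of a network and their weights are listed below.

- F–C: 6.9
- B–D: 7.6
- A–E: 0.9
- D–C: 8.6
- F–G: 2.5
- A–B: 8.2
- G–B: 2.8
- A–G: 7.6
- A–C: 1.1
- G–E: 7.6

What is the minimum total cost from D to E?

10.6

Compare a few routes:
D → B → G → E: 7.6+2.8+7.6 = 18
D → C → A → E: 8.6+1.1+0.9 = 10.6
D → B → A → E: 7.6+8.2+0.9 = 16.7
Cheapest is D → C → A → E at 10.6.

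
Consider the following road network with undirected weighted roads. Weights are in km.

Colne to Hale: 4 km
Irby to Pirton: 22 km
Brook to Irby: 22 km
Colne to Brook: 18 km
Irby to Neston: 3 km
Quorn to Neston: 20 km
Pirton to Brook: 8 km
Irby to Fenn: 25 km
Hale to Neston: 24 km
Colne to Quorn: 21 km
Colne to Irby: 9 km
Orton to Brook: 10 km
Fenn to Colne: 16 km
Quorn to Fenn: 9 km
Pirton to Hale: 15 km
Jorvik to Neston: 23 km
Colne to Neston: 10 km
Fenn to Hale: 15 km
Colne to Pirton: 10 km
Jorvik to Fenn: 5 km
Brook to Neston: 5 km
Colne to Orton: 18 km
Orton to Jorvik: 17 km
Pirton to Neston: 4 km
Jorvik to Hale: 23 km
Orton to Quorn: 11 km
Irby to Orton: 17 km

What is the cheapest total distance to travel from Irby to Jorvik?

Settle nodes by increasing distance from Irby:
Irby: 0
Neston: 3  (via Irby)
Pirton: 7  (via Neston)
Brook: 8  (via Neston)
Colne: 9  (via Irby)
Hale: 13  (via Colne)
Orton: 17  (via Irby)
Quorn: 23  (via Neston)
Fenn: 25  (via Irby)
Jorvik: 26  (via Neston)
Shortest route: Irby–Neston–Jorvik = 26 km.

26 km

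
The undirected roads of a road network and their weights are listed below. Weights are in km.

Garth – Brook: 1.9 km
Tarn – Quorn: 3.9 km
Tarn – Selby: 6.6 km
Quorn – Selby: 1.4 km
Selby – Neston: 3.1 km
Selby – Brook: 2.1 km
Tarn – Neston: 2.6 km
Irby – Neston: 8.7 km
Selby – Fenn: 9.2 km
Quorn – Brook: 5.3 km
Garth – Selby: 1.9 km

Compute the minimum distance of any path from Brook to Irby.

Settle nodes by increasing distance from Brook:
Brook: 0
Garth: 1.9  (via Brook)
Selby: 2.1  (via Brook)
Quorn: 3.5  (via Selby)
Neston: 5.2  (via Selby)
Tarn: 7.4  (via Quorn)
Fenn: 11.3  (via Selby)
Irby: 13.9  (via Neston)
Shortest route: Brook–Selby–Neston–Irby = 13.9 km.

13.9 km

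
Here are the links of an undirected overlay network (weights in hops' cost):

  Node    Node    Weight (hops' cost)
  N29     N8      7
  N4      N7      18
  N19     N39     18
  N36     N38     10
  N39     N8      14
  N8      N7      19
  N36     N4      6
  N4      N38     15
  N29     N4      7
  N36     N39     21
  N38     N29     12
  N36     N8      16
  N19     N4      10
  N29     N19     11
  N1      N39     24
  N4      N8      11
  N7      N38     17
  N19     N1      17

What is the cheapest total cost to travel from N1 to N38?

Settle nodes by increasing distance from N1:
N1: 0
N19: 17  (via N1)
N39: 24  (via N1)
N4: 27  (via N19)
N29: 28  (via N19)
N36: 33  (via N4)
N8: 35  (via N29)
N38: 40  (via N29)
Shortest route: N1 → N19 → N29 → N38 = 40 hops' cost.

40 hops' cost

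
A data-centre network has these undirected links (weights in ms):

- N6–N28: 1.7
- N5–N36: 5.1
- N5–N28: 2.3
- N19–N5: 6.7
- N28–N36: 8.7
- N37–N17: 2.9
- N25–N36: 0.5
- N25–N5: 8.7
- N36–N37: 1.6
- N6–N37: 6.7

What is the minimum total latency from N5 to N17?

Candidate routes:
N5 → N36 → N37 → N17: 5.1+1.6+2.9 = 9.6
N5 → N28 → N6 → N37 → N17: 2.3+1.7+6.7+2.9 = 13.6
The minimum is 9.6 ms via N5 → N36 → N37 → N17.

9.6 ms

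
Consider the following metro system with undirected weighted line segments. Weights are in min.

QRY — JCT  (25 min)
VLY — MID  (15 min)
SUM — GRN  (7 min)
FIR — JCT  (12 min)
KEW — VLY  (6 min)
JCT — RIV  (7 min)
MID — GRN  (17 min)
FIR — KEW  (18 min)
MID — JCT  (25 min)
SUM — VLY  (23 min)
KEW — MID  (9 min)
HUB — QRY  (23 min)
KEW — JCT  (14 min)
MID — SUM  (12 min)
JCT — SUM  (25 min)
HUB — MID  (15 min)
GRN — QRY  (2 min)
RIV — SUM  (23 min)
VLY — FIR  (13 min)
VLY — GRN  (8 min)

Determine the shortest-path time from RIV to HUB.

Enumerating some paths:
RIV - JCT - MID - HUB: 7+25+15 = 47
RIV - JCT - KEW - MID - HUB: 7+14+9+15 = 45
Cheapest is RIV - JCT - KEW - MID - HUB at 45 min.

45 min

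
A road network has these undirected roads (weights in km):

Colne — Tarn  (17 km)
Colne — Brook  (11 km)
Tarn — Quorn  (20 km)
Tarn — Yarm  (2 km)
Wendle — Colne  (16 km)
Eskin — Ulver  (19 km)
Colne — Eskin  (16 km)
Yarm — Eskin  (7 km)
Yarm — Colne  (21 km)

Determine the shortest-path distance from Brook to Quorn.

48 km

Compare a few routes:
Brook–Colne–Tarn–Quorn: 11+17+20 = 48
Brook–Colne–Yarm–Tarn–Quorn: 11+21+2+20 = 54
The minimum is 48 km via Brook–Colne–Tarn–Quorn.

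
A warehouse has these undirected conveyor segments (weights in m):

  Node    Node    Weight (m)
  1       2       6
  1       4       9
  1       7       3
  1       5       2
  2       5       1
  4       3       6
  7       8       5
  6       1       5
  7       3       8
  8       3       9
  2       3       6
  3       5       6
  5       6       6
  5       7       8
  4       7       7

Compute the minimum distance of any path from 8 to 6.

Running Dijkstra from 8:
8: 0
7: 5  (via 8)
1: 8  (via 7)
3: 9  (via 8)
5: 10  (via 1)
2: 11  (via 5)
4: 12  (via 7)
6: 13  (via 1)
Shortest route: 8–7–1–6 = 13 m.

13 m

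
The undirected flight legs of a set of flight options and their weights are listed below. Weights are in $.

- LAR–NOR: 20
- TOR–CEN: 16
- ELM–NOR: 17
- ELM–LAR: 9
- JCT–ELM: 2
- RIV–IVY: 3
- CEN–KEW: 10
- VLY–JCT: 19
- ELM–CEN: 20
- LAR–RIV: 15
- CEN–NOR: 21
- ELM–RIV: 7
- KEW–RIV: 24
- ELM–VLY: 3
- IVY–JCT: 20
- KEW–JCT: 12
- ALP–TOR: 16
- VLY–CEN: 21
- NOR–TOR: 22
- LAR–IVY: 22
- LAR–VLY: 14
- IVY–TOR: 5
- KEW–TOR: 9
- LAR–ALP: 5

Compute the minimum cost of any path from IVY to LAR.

Candidate routes:
IVY–RIV–ELM–LAR: 3+7+9 = 19
IVY–RIV–LAR: 3+15 = 18
The minimum is $18 via IVY–RIV–LAR.

$18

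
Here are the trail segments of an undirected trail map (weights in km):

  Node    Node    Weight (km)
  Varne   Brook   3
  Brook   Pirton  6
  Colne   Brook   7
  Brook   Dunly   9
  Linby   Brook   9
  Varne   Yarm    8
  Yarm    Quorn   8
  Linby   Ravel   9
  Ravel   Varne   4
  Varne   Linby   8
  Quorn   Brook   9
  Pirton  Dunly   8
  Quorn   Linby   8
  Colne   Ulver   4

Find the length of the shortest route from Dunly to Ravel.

Enumerating some paths:
Dunly → Pirton → Brook → Varne → Ravel: 8+6+3+4 = 21
Dunly → Brook → Linby → Ravel: 9+9+9 = 27
Dunly → Brook → Varne → Ravel: 9+3+4 = 16
The minimum is 16 km via Dunly → Brook → Varne → Ravel.

16 km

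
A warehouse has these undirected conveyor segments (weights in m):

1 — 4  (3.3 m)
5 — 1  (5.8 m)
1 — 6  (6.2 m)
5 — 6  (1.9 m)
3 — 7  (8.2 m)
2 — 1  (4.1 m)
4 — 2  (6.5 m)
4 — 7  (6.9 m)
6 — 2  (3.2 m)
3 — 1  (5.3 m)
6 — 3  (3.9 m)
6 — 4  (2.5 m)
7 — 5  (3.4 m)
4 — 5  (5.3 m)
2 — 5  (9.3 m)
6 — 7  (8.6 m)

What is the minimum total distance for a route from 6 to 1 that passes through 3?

Best 6 to 3: 6–3 costing 3.9
Best 3 to 1: 3–1 costing 5.3
Total via 3: 3.9 + 5.3 = 9.2 m.

9.2 m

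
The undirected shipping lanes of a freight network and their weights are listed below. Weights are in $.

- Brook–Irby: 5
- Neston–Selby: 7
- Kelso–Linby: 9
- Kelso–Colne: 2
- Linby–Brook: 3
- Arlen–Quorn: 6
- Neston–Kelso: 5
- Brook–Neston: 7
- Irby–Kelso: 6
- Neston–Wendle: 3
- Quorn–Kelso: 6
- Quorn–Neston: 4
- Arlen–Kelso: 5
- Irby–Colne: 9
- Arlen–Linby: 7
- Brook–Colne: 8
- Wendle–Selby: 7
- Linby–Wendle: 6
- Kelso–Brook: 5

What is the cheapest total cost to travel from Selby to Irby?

Shortest distances from Selby:
Selby: 0
Neston: 7  (via Selby)
Wendle: 7  (via Selby)
Quorn: 11  (via Neston)
Kelso: 12  (via Neston)
Linby: 13  (via Wendle)
Colne: 14  (via Kelso)
Brook: 14  (via Neston)
Arlen: 17  (via Quorn)
Irby: 18  (via Kelso)
Shortest route: Selby–Neston–Kelso–Irby = $18.

$18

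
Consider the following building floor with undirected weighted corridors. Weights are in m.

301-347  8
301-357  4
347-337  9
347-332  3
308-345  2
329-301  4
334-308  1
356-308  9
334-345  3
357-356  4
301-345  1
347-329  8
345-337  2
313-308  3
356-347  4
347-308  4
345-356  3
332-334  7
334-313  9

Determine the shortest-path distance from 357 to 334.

8 m

Enumerating some paths:
357 - 301 - 345 - 334: 4+1+3 = 8
357 - 356 - 345 - 308 - 334: 4+3+2+1 = 10
357 - 356 - 345 - 334: 4+3+3 = 10
Cheapest is 357 - 301 - 345 - 334 at 8 m.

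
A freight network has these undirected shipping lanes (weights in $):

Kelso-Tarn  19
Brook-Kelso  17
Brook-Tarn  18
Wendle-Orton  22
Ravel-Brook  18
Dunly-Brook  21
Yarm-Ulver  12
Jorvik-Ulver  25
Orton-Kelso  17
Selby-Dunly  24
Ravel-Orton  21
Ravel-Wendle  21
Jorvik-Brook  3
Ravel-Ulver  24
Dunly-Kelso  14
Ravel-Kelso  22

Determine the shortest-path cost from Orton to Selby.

$55

Shortest distances from Orton:
Orton: 0
Kelso: 17  (via Orton)
Ravel: 21  (via Orton)
Wendle: 22  (via Orton)
Dunly: 31  (via Kelso)
Brook: 34  (via Kelso)
Tarn: 36  (via Kelso)
Jorvik: 37  (via Brook)
Ulver: 45  (via Ravel)
Selby: 55  (via Dunly)
Shortest route: Orton → Kelso → Dunly → Selby = $55.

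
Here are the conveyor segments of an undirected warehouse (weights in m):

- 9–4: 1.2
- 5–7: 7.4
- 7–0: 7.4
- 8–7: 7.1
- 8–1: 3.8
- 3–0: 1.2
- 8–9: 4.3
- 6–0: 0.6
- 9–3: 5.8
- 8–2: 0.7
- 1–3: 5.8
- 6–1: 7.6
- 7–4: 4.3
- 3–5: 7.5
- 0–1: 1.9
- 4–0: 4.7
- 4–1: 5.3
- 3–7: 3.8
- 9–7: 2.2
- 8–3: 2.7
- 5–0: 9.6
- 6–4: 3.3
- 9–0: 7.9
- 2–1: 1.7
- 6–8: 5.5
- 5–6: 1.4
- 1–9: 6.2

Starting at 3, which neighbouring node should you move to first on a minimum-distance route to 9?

9

Candidate routes:
3–8–9: 2.7+4.3 = 7
3–0–6–4–9: 1.2+0.6+3.3+1.2 = 6.3
3–7–9: 3.8+2.2 = 6
3–9: 5.8 = 5.8
The minimum is 5.8 m via 3–9.
So from 3 the first move is to 9.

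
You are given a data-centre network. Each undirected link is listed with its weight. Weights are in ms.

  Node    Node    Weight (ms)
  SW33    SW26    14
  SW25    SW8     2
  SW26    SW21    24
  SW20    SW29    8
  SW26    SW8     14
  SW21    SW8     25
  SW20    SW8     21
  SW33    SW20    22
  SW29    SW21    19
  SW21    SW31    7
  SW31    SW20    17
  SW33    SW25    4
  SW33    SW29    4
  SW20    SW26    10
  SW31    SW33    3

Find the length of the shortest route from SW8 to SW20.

18 ms

Enumerating some paths:
SW8 - SW25 - SW33 - SW29 - SW20: 2+4+4+8 = 18
SW8 - SW26 - SW20: 14+10 = 24
SW8 - SW20: 21 = 21
SW8 - SW25 - SW33 - SW31 - SW20: 2+4+3+17 = 26
Cheapest is SW8 - SW25 - SW33 - SW29 - SW20 at 18 ms.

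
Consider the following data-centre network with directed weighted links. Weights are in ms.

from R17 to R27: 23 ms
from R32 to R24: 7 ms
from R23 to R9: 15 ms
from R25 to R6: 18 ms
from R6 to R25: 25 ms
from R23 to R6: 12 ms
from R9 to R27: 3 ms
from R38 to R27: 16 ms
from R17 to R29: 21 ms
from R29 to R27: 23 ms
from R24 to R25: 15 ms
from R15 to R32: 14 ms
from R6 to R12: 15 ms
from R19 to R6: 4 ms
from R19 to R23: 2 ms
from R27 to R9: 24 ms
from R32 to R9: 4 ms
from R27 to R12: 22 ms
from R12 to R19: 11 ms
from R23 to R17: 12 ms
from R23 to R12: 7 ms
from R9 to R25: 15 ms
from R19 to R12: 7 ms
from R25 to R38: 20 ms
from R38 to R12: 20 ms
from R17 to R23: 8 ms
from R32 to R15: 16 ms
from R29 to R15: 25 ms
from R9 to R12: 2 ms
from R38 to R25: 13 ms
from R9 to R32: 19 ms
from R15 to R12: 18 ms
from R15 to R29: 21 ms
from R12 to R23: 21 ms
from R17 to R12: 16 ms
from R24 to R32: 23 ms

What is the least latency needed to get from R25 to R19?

Compare a few routes:
R25 - R6 - R12 - R19: 18+15+11 = 44
R25 - R38 - R12 - R19: 20+20+11 = 51
R25 - R38 - R27 - R12 - R19: 20+16+22+11 = 69
The minimum is 44 ms via R25 - R6 - R12 - R19.

44 ms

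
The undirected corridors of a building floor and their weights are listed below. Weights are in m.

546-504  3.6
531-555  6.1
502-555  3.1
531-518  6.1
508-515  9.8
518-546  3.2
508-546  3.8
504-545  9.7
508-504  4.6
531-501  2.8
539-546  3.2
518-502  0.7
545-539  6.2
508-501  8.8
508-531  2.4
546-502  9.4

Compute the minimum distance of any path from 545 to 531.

Enumerating some paths:
545 - 539 - 546 - 508 - 531: 6.2+3.2+3.8+2.4 = 15.6
545 - 504 - 508 - 531: 9.7+4.6+2.4 = 16.7
Cheapest is 545 - 539 - 546 - 508 - 531 at 15.6 m.

15.6 m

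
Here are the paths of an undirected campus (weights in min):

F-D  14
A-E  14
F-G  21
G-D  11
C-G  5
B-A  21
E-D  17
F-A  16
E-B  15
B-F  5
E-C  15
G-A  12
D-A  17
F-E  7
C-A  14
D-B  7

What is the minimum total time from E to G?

Shortest distances from E:
E: 0
F: 7  (via E)
B: 12  (via F)
A: 14  (via E)
C: 15  (via E)
D: 17  (via E)
G: 20  (via C)
Shortest route: E–C–G = 20 min.

20 min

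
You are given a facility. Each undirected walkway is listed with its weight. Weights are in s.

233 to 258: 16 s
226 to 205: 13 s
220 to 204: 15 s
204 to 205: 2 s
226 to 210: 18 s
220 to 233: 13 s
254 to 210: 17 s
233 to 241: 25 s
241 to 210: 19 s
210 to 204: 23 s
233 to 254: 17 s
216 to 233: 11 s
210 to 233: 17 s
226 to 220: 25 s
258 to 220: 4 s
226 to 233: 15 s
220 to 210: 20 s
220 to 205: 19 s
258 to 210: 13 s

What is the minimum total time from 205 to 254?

42 s

Settle nodes by increasing distance from 205:
205: 0
204: 2  (via 205)
226: 13  (via 205)
220: 17  (via 204)
258: 21  (via 220)
210: 25  (via 204)
233: 28  (via 226)
216: 39  (via 233)
254: 42  (via 210)
Shortest route: 205 → 204 → 210 → 254 = 42 s.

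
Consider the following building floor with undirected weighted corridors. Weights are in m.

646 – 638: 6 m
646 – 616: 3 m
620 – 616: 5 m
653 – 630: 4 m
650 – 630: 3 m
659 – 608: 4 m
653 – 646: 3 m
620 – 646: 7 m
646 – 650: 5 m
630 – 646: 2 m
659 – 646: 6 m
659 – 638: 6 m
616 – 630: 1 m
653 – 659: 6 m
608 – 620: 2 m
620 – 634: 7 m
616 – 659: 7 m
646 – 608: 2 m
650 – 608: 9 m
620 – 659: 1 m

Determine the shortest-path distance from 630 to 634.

13 m

Candidate routes:
630 → 616 → 646 → 608 → 620 → 634: 1+3+2+2+7 = 15
630 → 616 → 620 → 634: 1+5+7 = 13
The minimum is 13 m via 630 → 616 → 620 → 634.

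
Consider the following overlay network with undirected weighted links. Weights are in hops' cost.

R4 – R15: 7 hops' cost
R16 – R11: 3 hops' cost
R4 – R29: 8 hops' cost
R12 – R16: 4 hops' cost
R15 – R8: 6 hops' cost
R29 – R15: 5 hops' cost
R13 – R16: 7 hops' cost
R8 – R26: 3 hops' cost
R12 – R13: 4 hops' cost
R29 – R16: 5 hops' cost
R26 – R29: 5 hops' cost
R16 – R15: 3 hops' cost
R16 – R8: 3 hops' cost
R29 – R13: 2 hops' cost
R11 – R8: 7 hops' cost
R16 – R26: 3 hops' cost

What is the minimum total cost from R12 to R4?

14 hops' cost

Compare a few routes:
R12 - R16 - R29 - R4: 4+5+8 = 17
R12 - R13 - R29 - R15 - R4: 4+2+5+7 = 18
R12 - R13 - R29 - R4: 4+2+8 = 14
Cheapest is R12 - R13 - R29 - R4 at 14 hops' cost.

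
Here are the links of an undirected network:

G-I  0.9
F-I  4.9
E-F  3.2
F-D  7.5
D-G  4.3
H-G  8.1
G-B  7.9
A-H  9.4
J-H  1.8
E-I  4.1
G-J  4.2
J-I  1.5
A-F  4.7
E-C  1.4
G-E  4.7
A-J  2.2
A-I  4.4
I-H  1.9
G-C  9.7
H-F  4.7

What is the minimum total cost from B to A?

Enumerating some paths:
B–G–I–A: 7.9+0.9+4.4 = 13.2
B–G–I–J–A: 7.9+0.9+1.5+2.2 = 12.5
B–G–J–A: 7.9+4.2+2.2 = 14.3
Cheapest is B–G–I–J–A at 12.5.

12.5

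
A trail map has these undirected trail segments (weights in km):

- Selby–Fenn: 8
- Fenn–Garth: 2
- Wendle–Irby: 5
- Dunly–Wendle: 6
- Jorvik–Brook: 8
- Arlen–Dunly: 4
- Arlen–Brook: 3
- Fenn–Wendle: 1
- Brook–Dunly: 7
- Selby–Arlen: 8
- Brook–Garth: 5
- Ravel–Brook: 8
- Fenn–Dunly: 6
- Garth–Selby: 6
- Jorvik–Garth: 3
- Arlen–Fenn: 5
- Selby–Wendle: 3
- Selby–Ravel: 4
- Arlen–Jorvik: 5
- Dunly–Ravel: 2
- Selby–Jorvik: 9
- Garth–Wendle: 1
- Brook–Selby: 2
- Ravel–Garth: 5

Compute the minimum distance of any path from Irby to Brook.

Compare a few routes:
Irby–Wendle–Selby–Brook: 5+3+2 = 10
Irby–Wendle–Garth–Brook: 5+1+5 = 11
Cheapest is Irby–Wendle–Selby–Brook at 10 km.

10 km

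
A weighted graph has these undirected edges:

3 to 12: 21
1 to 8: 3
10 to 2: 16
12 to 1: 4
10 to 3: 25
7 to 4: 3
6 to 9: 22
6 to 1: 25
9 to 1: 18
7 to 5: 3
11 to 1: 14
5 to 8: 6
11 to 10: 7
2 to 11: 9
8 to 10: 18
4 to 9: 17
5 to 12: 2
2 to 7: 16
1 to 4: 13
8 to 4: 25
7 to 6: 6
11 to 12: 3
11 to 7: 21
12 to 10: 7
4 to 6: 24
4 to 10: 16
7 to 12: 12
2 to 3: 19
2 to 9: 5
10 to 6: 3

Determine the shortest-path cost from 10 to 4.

12

Running Dijkstra from 10:
10: 0
6: 3  (via 10)
11: 7  (via 10)
12: 7  (via 10)
5: 9  (via 12)
7: 9  (via 6)
1: 11  (via 12)
4: 12  (via 7)
Shortest route: 10 → 6 → 7 → 4 = 12.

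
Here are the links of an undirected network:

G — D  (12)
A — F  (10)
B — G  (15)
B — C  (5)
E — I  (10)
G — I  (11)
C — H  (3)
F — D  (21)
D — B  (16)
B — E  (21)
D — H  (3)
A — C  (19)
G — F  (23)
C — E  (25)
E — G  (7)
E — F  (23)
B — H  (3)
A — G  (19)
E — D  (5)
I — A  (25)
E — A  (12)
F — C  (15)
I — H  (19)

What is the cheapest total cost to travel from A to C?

19

Compare a few routes:
A → C: 19 = 19
A → F → C: 10+15 = 25
A → E → D → H → C: 12+5+3+3 = 23
The minimum is 19 via A → C.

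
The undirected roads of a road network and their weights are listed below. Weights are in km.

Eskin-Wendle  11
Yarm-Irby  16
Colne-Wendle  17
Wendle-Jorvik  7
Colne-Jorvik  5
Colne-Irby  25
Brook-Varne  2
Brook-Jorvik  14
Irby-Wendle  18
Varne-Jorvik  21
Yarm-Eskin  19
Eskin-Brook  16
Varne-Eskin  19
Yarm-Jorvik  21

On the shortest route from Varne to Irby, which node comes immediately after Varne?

Brook

Compare a few routes:
Varne - Brook - Eskin - Wendle - Irby: 2+16+11+18 = 47
Varne - Jorvik - Wendle - Irby: 21+7+18 = 46
Varne - Brook - Jorvik - Colne - Irby: 2+14+5+25 = 46
Varne - Brook - Jorvik - Wendle - Irby: 2+14+7+18 = 41
Cheapest is Varne - Brook - Jorvik - Wendle - Irby at 41 km.
So from Varne the first move is to Brook.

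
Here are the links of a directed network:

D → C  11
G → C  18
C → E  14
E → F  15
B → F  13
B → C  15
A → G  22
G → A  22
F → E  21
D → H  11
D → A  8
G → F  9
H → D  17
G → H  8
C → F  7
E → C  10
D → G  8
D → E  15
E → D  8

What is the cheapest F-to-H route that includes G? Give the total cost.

Best F to G: F → E → D → G costing 37
Shortest G→H: G → H = 8
Total via G: 37 + 8 = 45.

45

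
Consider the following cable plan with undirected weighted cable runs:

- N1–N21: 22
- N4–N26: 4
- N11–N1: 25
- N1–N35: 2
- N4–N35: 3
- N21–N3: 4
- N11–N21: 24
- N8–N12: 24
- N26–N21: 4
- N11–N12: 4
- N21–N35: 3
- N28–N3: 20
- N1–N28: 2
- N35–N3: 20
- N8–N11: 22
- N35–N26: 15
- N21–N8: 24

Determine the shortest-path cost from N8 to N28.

31

Candidate routes:
N8 → N21 → N35 → N1 → N28: 24+3+2+2 = 31
N8 → N21 → N26 → N4 → N35 → N1 → N28: 24+4+4+3+2+2 = 39
N8 → N21 → N26 → N35 → N1 → N28: 24+4+15+2+2 = 47
The minimum is 31 via N8 → N21 → N35 → N1 → N28.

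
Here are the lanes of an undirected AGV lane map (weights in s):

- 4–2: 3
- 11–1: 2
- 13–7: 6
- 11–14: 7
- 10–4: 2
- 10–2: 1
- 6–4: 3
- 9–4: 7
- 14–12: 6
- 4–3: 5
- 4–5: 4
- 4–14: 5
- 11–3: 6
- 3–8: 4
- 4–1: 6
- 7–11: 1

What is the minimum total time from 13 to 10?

17 s

Settle nodes by increasing distance from 13:
13: 0
7: 6  (via 13)
11: 7  (via 7)
1: 9  (via 11)
3: 13  (via 11)
14: 14  (via 11)
4: 15  (via 1)
8: 17  (via 3)
10: 17  (via 4)
Shortest route: 13–7–11–1–4–10 = 17 s.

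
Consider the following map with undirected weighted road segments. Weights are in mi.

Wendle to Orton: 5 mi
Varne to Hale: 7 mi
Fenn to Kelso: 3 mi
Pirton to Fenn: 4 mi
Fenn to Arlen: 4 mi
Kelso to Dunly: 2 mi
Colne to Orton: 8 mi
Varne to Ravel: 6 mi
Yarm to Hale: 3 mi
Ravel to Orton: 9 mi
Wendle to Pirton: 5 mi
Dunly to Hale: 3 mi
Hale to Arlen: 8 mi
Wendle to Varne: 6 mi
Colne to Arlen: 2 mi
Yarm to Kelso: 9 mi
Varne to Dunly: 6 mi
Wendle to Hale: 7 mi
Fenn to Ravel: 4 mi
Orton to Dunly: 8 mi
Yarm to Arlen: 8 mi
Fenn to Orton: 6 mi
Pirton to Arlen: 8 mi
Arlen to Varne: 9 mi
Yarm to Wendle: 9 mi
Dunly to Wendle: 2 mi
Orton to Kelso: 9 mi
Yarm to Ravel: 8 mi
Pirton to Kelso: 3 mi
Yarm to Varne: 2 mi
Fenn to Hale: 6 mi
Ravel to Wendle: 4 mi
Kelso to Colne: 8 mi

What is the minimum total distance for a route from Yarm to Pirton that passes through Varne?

13 mi

Shortest Yarm→Varne: Yarm → Varne = 2
Shortest Varne→Pirton: Varne → Wendle → Pirton = 11
Total via Varne: 2 + 11 = 13 mi.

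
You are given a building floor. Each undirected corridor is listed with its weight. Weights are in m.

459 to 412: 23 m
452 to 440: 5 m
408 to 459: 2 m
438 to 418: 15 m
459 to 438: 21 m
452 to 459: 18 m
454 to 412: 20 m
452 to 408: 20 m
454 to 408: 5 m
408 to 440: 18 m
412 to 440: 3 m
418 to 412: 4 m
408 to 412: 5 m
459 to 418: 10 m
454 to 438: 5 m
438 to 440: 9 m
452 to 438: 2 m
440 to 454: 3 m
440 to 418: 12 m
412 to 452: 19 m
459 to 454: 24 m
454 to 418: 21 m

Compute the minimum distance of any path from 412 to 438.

10 m

Running Dijkstra from 412:
412: 0
440: 3  (via 412)
418: 4  (via 412)
408: 5  (via 412)
454: 6  (via 440)
459: 7  (via 408)
452: 8  (via 440)
438: 10  (via 452)
Shortest route: 412 → 440 → 452 → 438 = 10 m.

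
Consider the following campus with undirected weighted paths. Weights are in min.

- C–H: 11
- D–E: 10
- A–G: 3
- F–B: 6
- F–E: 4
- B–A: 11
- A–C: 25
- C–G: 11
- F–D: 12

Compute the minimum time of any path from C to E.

Candidate routes:
C–A–B–F–E: 25+11+6+4 = 46
C–G–A–B–F–E: 11+3+11+6+4 = 35
The minimum is 35 min via C–G–A–B–F–E.

35 min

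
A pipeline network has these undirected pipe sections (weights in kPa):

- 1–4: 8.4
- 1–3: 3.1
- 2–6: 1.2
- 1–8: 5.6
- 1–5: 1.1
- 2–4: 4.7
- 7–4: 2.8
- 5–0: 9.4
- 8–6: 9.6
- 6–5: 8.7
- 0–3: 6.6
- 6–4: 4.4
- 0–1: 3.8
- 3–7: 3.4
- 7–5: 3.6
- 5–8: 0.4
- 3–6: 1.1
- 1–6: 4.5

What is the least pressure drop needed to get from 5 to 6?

5.3 kPa

Settle nodes by increasing distance from 5:
5: 0
8: 0.4  (via 5)
1: 1.1  (via 5)
7: 3.6  (via 5)
3: 4.2  (via 1)
0: 4.9  (via 1)
6: 5.3  (via 3)
Shortest route: 5 → 1 → 3 → 6 = 5.3 kPa.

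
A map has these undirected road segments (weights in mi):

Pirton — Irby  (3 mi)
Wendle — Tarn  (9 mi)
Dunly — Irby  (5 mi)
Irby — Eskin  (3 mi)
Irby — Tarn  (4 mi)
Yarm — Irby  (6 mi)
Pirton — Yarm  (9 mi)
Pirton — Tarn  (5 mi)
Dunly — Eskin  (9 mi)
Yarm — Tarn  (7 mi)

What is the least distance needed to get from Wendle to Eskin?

Enumerating some paths:
Wendle - Tarn - Pirton - Irby - Eskin: 9+5+3+3 = 20
Wendle - Tarn - Irby - Eskin: 9+4+3 = 16
The minimum is 16 mi via Wendle - Tarn - Irby - Eskin.

16 mi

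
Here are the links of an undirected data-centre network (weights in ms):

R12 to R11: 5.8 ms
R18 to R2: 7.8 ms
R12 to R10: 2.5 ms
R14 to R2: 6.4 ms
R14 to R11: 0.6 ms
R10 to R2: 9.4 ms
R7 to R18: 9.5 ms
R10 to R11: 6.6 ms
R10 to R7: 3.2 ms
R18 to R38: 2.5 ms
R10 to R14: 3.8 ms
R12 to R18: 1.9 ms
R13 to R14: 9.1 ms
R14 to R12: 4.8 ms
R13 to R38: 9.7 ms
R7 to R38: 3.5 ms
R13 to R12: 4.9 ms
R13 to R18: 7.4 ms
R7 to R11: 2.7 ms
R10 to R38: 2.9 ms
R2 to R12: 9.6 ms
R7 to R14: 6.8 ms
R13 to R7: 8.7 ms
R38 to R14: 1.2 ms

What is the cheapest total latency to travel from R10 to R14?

3.8 ms

Compare a few routes:
R10–R38–R14: 2.9+1.2 = 4.1
R10–R11–R14: 6.6+0.6 = 7.2
R10–R7–R11–R14: 3.2+2.7+0.6 = 6.5
R10–R14: 3.8 = 3.8
The minimum is 3.8 ms via R10–R14.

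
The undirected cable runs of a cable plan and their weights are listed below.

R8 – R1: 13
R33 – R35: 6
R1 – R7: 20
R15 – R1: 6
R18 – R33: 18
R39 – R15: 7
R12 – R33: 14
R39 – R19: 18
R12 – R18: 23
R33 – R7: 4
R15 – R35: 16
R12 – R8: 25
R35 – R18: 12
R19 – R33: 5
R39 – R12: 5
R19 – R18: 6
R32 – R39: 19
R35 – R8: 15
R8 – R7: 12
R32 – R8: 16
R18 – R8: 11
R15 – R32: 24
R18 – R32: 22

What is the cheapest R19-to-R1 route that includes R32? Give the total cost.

Shortest R19→R32: R19 → R18 → R32 = 28
Best R32 to R1: R32 → R8 → R1 costing 29
Total via R32: 28 + 29 = 57.

57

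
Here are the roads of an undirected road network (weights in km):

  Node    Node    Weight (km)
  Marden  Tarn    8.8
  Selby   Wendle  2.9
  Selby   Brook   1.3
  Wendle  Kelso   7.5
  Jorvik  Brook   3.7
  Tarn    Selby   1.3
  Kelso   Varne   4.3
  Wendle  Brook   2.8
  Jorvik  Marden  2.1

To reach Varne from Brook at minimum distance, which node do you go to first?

Wendle

Compare a few routes:
Brook–Wendle–Kelso–Varne: 2.8+7.5+4.3 = 14.6
Brook–Selby–Wendle–Kelso–Varne: 1.3+2.9+7.5+4.3 = 16
Brook–Jorvik–Marden–Tarn–Selby–Wendle–Kelso–Varne: 3.7+2.1+8.8+1.3+2.9+7.5+4.3 = 30.6
The minimum is 14.6 km via Brook–Wendle–Kelso–Varne.
So from Brook the first move is to Wendle.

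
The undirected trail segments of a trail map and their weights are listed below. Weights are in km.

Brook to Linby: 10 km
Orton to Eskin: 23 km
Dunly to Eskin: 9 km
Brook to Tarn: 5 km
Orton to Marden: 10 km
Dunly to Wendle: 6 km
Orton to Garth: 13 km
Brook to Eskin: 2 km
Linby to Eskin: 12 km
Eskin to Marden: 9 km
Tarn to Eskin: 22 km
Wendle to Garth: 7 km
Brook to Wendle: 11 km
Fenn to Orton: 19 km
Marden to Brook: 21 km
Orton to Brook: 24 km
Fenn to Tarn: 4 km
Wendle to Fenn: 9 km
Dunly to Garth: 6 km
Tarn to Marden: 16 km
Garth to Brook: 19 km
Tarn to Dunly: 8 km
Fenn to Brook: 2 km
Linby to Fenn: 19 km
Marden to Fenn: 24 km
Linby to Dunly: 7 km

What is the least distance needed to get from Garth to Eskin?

Enumerating some paths:
Garth → Dunly → Eskin: 6+9 = 15
Garth → Wendle → Fenn → Brook → Eskin: 7+9+2+2 = 20
Garth → Dunly → Tarn → Brook → Eskin: 6+8+5+2 = 21
Garth → Wendle → Brook → Eskin: 7+11+2 = 20
Cheapest is Garth → Dunly → Eskin at 15 km.

15 km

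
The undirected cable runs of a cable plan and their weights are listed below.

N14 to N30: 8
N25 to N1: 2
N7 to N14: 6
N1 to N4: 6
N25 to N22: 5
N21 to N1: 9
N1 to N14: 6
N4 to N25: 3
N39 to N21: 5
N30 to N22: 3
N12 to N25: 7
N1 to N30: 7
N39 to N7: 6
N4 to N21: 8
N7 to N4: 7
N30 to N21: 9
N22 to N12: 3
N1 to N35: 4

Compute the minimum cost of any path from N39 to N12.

Settle nodes by increasing distance from N39:
N39: 0
N21: 5  (via N39)
N7: 6  (via N39)
N14: 12  (via N7)
N4: 13  (via N21)
N1: 14  (via N21)
N30: 14  (via N21)
N25: 16  (via N4)
N22: 17  (via N30)
N35: 18  (via N1)
N12: 20  (via N22)
Shortest route: N39 → N21 → N30 → N22 → N12 = 20.

20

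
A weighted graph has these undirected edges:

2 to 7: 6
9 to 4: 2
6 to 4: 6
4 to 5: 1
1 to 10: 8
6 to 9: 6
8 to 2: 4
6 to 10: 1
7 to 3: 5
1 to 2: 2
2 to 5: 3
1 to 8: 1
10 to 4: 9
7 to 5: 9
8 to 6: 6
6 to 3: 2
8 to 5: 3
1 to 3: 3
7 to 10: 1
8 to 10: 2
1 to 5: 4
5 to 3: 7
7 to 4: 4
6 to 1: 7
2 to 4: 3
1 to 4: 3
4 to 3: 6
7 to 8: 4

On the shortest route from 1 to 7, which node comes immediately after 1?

Candidate routes:
1–8–10–7: 1+2+1 = 4
1–8–7: 1+4 = 5
The minimum is 4 via 1–8–10–7.
So from 1 the first move is to 8.

8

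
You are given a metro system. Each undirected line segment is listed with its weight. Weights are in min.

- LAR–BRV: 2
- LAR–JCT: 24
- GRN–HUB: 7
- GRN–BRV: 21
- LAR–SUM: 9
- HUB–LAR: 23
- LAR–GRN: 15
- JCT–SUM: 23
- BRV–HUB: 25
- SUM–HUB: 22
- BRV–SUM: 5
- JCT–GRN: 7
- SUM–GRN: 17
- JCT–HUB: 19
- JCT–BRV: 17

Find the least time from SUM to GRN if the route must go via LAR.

22 min

Best SUM to LAR: SUM → BRV → LAR costing 7
Best LAR to GRN: LAR → GRN costing 15
Total via LAR: 7 + 15 = 22 min.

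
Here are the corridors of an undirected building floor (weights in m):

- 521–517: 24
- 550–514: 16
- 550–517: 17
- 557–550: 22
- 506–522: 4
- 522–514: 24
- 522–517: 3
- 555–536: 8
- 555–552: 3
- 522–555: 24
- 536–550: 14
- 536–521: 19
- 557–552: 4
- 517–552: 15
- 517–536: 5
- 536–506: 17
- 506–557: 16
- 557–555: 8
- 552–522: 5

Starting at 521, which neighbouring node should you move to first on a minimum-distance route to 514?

Enumerating some paths:
521 - 517 - 550 - 514: 24+17+16 = 57
521 - 517 - 522 - 514: 24+3+24 = 51
521 - 536 - 550 - 514: 19+14+16 = 49
521 - 536 - 517 - 522 - 514: 19+5+3+24 = 51
Cheapest is 521 - 536 - 550 - 514 at 49 m.
So from 521 the first move is to 536.

536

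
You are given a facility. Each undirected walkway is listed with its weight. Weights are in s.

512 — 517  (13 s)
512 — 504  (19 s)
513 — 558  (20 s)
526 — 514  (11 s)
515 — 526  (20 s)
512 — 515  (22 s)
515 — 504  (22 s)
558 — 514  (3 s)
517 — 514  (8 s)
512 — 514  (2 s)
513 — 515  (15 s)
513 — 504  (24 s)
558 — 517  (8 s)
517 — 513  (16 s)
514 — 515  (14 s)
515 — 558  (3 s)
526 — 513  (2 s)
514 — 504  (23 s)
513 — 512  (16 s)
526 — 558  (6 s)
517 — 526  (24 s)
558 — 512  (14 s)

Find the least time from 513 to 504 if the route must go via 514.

32 s

Shortest 513→514: 513–526–558–514 = 11
Best 514 to 504: 514–512–504 costing 21
Total via 514: 11 + 21 = 32 s.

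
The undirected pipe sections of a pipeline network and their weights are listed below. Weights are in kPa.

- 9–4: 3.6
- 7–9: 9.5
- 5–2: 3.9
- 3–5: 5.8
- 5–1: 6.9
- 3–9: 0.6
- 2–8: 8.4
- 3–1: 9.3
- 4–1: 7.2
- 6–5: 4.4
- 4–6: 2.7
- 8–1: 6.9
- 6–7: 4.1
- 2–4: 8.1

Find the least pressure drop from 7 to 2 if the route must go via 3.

19.8 kPa

Shortest 7→3: 7 → 9 → 3 = 10.1
Shortest 3→2: 3 → 5 → 2 = 9.7
Total via 3: 10.1 + 9.7 = 19.8 kPa.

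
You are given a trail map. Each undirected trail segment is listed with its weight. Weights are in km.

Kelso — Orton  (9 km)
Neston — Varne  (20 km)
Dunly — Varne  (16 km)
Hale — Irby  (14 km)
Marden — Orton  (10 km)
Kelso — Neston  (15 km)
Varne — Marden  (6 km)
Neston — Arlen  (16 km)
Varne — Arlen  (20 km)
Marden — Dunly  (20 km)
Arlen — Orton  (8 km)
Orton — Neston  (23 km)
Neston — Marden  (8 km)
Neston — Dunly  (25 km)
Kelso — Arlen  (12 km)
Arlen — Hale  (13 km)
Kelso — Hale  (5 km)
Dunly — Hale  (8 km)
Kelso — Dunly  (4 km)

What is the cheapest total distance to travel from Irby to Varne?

Compare a few routes:
Irby → Hale → Kelso → Dunly → Varne: 14+5+4+16 = 39
Irby → Hale → Dunly → Varne: 14+8+16 = 38
Irby → Hale → Arlen → Varne: 14+13+20 = 47
Irby → Hale → Kelso → Orton → Marden → Varne: 14+5+9+10+6 = 44
Cheapest is Irby → Hale → Dunly → Varne at 38 km.

38 km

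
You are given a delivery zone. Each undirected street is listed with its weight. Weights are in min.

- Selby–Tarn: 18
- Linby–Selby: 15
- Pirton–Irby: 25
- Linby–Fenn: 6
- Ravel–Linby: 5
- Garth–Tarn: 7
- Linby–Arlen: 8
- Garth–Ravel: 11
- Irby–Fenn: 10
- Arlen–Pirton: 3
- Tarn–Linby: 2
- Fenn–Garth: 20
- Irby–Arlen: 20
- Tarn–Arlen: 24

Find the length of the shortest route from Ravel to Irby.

Shortest distances from Ravel:
Ravel: 0
Linby: 5  (via Ravel)
Tarn: 7  (via Linby)
Fenn: 11  (via Linby)
Garth: 11  (via Ravel)
Arlen: 13  (via Linby)
Pirton: 16  (via Arlen)
Selby: 20  (via Linby)
Irby: 21  (via Fenn)
Shortest route: Ravel–Linby–Fenn–Irby = 21 min.

21 min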